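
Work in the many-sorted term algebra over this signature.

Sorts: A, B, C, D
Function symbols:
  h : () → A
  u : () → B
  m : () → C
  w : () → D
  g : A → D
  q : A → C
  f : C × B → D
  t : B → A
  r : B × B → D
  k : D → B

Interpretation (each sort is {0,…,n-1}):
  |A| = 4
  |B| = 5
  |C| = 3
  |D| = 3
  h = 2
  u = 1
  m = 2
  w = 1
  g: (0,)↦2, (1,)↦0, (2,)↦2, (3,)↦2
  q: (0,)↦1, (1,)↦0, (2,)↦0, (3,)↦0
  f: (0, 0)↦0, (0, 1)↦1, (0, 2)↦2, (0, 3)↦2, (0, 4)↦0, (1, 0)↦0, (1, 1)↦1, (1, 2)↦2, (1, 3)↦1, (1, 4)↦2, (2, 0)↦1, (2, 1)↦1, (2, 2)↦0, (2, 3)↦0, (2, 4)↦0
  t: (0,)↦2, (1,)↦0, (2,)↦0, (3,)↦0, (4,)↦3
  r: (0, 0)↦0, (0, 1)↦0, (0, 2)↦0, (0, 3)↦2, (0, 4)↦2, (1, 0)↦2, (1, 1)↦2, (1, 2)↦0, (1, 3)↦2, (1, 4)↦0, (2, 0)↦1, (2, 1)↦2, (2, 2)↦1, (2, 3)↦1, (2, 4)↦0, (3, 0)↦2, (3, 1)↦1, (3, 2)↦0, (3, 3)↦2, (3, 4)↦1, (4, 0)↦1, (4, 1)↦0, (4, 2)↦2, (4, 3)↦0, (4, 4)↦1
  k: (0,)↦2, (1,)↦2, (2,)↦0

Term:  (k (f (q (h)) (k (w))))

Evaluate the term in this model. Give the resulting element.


value = 0

  h = 2
  (q (h)) = q(2,) = 0
  w = 1
  (k (w)) = k(1,) = 2
  (f (q (h)) (k (w))) = f(0, 2) = 2
  (k (f (q (h)) (k (w)))) = k(2,) = 0


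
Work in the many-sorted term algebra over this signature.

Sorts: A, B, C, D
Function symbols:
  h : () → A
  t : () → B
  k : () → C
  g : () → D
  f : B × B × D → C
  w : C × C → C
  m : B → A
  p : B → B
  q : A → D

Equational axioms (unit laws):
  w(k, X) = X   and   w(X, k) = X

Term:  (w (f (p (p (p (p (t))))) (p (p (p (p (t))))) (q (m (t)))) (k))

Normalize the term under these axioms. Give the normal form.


1. (w (f (p (p (p (p (t))))) (p (p (p (p (t))))) (q (m (t)))) (k))  →  (f (p (p (p (p (t))))) (p (p (p (p (t))))) (q (m (t))))

normal form = (f (p (p (p (p (t))))) (p (p (p (p (t))))) (q (m (t))))


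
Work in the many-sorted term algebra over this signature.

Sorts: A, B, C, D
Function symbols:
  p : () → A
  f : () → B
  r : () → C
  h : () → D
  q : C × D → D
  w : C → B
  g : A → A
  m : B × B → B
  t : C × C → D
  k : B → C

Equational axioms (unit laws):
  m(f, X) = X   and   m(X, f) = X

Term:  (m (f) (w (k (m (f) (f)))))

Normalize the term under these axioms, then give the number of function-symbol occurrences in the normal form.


size = 3

1. (m (f) (w (k (m (f) (f)))))  →  (w (k (m (f) (f))))
2. (w (k (m (f) (f))))  →  (w (k (f)))
normal form: (w (k (f)))


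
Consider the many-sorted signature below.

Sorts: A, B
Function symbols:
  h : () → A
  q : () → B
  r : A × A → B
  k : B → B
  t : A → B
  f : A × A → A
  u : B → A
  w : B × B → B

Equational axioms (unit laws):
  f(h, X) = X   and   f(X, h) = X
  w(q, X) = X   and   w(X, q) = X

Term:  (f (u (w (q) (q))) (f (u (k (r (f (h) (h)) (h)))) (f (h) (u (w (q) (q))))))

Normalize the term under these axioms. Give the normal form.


normal form = (f (u (q)) (f (u (k (r (h) (h)))) (u (q))))

1. (f (u (w (q) (q))) (f (u (k (r (f (h) (h)) (h)))) (f (h) (u (w (q) (q))))))  →  (f (u (q)) (f (u (k (r (f (h) (h)) (h)))) (f (h) (u (w (q) (q))))))
2. (f (u (q)) (f (u (k (r (f (h) (h)) (h)))) (f (h) (u (w (q) (q))))))  →  (f (u (q)) (f (u (k (r (h) (h)))) (f (h) (u (w (q) (q))))))
3. (f (u (q)) (f (u (k (r (h) (h)))) (f (h) (u (w (q) (q))))))  →  (f (u (q)) (f (u (k (r (h) (h)))) (u (w (q) (q)))))
4. (f (u (q)) (f (u (k (r (h) (h)))) (u (w (q) (q)))))  →  (f (u (q)) (f (u (k (r (h) (h)))) (u (q))))


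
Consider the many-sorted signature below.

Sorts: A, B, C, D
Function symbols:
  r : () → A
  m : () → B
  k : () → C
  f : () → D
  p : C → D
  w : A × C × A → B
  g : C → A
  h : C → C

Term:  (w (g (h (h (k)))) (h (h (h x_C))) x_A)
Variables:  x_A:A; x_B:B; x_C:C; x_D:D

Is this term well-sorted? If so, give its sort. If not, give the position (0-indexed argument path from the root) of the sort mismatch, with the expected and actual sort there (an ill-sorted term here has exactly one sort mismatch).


well-sorted; sort = B

        (k) : C
      (h (k)) : C
    (h (h (k))) : C
  (g (h (h (k)))) : A
        x_C : C
      (h x_C) : C
    (h (h x_C)) : C
  (h (h (h x_C))) : C
  x_A : A
(w (g (h (h (k)))) (h (h (h x_C))) x_A) : B


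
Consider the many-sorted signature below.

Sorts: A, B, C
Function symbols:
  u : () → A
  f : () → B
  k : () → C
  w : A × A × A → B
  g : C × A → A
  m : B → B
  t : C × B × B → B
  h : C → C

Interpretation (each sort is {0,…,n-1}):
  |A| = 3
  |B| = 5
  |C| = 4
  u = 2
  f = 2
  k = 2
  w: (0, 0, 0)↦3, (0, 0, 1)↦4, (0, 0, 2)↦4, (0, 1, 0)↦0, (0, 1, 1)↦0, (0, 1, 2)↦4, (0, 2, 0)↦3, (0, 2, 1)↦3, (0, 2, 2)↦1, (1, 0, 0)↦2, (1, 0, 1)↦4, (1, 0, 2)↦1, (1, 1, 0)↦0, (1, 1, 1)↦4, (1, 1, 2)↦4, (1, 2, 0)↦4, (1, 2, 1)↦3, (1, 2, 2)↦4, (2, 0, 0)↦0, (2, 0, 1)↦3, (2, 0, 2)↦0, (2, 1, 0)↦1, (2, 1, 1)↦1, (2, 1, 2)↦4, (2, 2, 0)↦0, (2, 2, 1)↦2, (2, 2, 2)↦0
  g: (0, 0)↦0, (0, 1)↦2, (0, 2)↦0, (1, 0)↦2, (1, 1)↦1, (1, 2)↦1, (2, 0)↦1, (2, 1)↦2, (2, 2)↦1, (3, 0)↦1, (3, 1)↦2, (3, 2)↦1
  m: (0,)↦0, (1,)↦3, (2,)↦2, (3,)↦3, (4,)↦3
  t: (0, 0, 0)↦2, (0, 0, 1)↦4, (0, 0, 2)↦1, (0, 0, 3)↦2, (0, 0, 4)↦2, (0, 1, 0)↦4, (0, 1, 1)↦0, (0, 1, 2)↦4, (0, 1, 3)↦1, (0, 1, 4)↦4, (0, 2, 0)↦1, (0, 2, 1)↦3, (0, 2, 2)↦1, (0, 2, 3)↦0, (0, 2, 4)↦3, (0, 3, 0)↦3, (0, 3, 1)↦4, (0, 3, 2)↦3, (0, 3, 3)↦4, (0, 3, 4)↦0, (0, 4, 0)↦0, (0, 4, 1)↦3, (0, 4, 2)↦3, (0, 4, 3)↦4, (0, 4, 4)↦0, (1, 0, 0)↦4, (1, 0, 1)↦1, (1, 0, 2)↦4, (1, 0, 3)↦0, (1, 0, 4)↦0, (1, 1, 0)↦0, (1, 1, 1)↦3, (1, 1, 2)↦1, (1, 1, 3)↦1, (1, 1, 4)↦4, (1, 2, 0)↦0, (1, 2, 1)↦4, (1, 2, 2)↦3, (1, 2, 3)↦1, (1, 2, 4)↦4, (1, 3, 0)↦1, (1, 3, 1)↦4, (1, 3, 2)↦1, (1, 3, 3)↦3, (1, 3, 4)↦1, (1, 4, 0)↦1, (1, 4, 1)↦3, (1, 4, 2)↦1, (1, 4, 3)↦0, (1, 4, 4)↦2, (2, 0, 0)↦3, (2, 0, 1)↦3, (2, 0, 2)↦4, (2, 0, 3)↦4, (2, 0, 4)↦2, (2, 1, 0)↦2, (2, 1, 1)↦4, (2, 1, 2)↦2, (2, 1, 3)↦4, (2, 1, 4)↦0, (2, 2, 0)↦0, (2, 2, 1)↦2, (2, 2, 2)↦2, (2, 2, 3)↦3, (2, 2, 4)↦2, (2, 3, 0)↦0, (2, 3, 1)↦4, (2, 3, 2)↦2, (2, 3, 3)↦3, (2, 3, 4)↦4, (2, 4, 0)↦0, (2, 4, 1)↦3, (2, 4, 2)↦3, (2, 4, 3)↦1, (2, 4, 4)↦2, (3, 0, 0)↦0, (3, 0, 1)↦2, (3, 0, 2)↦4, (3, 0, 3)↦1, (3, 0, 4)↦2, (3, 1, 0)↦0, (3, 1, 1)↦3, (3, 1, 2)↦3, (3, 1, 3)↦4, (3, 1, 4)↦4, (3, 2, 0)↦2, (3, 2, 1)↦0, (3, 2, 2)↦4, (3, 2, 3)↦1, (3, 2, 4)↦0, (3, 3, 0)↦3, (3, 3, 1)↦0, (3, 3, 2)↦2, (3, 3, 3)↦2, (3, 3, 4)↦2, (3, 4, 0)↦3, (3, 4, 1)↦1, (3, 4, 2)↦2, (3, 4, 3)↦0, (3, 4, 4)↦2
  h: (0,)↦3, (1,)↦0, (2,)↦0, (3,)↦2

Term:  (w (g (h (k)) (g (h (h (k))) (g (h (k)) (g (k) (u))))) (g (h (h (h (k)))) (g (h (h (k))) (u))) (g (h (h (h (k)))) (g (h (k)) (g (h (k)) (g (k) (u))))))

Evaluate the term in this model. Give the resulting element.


  k = 2
  (h (k)) = h(2,) = 0
  k = 2
  (h (k)) = h(2,) = 0
  (h (h (k))) = h(0,) = 3
  k = 2
  (h (k)) = h(2,) = 0
  k = 2
  u = 2
  (g (k) (u)) = g(2, 2) = 1
  (g (h (k)) (g (k) (u))) = g(0, 1) = 2
  (g (h (h (k))) (g (h (k)) (g (k) (u)))) = g(3, 2) = 1
  (g (h (k)) (g (h (h (k))) (g (h (k)) (g (k) (u))))) = g(0, 1) = 2
  k = 2
  (h (k)) = h(2,) = 0
  (h (h (k))) = h(0,) = 3
  (h (h (h (k)))) = h(3,) = 2
  k = 2
  (h (k)) = h(2,) = 0
  (h (h (k))) = h(0,) = 3
  u = 2
  (g (h (h (k))) (u)) = g(3, 2) = 1
  (g (h (h (h (k)))) (g (h (h (k))) (u))) = g(2, 1) = 2
  k = 2
  (h (k)) = h(2,) = 0
  (h (h (k))) = h(0,) = 3
  (h (h (h (k)))) = h(3,) = 2
  k = 2
  (h (k)) = h(2,) = 0
  k = 2
  (h (k)) = h(2,) = 0
  k = 2
  u = 2
  (g (k) (u)) = g(2, 2) = 1
  (g (h (k)) (g (k) (u))) = g(0, 1) = 2
  (g (h (k)) (g (h (k)) (g (k) (u)))) = g(0, 2) = 0
  (g (h (h (h (k)))) (g (h (k)) (g (h (k)) (g (k) (u))))) = g(2, 0) = 1
  (w (g (h (k)) (g (h (h (k))) (g (h (k)) (g (k) (u))))) (g (h (h (h (k)))) (g (h (h (k))) (u))) (g (h (h (h (k)))) (g (h (k)) (g (h (k)) (g (k) (u)))))) = w(2, 2, 1) = 2

value = 2


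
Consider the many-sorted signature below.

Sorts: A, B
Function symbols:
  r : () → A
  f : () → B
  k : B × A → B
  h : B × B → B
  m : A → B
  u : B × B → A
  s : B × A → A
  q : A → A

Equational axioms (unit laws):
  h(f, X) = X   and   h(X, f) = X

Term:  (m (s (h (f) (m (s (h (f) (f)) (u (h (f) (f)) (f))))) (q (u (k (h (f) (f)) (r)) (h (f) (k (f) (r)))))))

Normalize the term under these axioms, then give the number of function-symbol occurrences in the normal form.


size = 16

1. (m (s (h (f) (m (s (h (f) (f)) (u (h (f) (f)) (f))))) (q (u (k (h (f) (f)) (r)) (h (f) (k (f) (r)))))))  →  (m (s (m (s (h (f) (f)) (u (h (f) (f)) (f)))) (q (u (k (h (f) (f)) (r)) (h (f) (k (f) (r)))))))
2. (m (s (m (s (h (f) (f)) (u (h (f) (f)) (f)))) (q (u (k (h (f) (f)) (r)) (h (f) (k (f) (r)))))))  →  (m (s (m (s (f) (u (h (f) (f)) (f)))) (q (u (k (h (f) (f)) (r)) (h (f) (k (f) (r)))))))
3. (m (s (m (s (f) (u (h (f) (f)) (f)))) (q (u (k (h (f) (f)) (r)) (h (f) (k (f) (r)))))))  →  (m (s (m (s (f) (u (f) (f)))) (q (u (k (h (f) (f)) (r)) (h (f) (k (f) (r)))))))
4. (m (s (m (s (f) (u (f) (f)))) (q (u (k (h (f) (f)) (r)) (h (f) (k (f) (r)))))))  →  (m (s (m (s (f) (u (f) (f)))) (q (u (k (f) (r)) (h (f) (k (f) (r)))))))
5. (m (s (m (s (f) (u (f) (f)))) (q (u (k (f) (r)) (h (f) (k (f) (r)))))))  →  (m (s (m (s (f) (u (f) (f)))) (q (u (k (f) (r)) (k (f) (r))))))
normal form: (m (s (m (s (f) (u (f) (f)))) (q (u (k (f) (r)) (k (f) (r))))))


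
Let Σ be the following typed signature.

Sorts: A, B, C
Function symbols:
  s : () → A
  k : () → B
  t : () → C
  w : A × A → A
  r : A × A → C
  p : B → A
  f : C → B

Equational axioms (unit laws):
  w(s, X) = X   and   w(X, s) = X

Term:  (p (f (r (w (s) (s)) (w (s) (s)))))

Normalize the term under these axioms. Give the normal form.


normal form = (p (f (r (s) (s))))

1. (p (f (r (w (s) (s)) (w (s) (s)))))  →  (p (f (r (s) (w (s) (s)))))
2. (p (f (r (s) (w (s) (s)))))  →  (p (f (r (s) (s))))


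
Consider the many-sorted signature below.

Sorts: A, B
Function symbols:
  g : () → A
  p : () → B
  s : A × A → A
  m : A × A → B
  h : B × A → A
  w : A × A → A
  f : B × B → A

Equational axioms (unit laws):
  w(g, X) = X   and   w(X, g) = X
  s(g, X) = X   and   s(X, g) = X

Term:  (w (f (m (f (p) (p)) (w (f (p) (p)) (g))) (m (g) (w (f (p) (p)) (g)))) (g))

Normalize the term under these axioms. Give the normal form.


1. (w (f (m (f (p) (p)) (w (f (p) (p)) (g))) (m (g) (w (f (p) (p)) (g)))) (g))  →  (f (m (f (p) (p)) (w (f (p) (p)) (g))) (m (g) (w (f (p) (p)) (g))))
2. (f (m (f (p) (p)) (w (f (p) (p)) (g))) (m (g) (w (f (p) (p)) (g))))  →  (f (m (f (p) (p)) (f (p) (p))) (m (g) (w (f (p) (p)) (g))))
3. (f (m (f (p) (p)) (f (p) (p))) (m (g) (w (f (p) (p)) (g))))  →  (f (m (f (p) (p)) (f (p) (p))) (m (g) (f (p) (p))))

normal form = (f (m (f (p) (p)) (f (p) (p))) (m (g) (f (p) (p))))


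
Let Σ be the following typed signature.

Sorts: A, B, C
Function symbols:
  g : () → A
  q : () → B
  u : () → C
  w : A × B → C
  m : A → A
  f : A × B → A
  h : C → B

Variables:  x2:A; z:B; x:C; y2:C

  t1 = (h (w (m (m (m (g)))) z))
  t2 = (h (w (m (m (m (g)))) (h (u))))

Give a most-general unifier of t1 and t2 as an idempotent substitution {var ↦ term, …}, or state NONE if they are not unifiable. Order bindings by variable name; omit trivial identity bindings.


{z ↦ (h (u))}


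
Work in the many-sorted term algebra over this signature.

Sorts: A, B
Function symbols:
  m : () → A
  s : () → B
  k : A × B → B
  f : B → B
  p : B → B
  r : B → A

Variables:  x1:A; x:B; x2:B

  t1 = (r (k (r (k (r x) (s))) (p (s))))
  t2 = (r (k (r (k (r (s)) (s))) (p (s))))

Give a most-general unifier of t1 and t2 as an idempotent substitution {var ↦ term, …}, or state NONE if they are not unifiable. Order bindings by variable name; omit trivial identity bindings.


{x ↦ (s)}


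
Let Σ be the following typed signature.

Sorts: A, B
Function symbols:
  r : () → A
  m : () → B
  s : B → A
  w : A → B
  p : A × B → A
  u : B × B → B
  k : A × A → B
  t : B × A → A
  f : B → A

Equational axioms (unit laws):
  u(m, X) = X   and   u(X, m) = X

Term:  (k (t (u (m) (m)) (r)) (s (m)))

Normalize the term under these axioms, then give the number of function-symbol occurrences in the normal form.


size = 6

1. (k (t (u (m) (m)) (r)) (s (m)))  →  (k (t (m) (r)) (s (m)))
normal form: (k (t (m) (r)) (s (m)))


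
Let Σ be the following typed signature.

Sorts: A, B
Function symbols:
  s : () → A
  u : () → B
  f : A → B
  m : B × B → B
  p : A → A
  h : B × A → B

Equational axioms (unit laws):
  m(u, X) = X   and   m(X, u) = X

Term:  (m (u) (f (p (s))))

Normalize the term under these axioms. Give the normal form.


1. (m (u) (f (p (s))))  →  (f (p (s)))

normal form = (f (p (s)))


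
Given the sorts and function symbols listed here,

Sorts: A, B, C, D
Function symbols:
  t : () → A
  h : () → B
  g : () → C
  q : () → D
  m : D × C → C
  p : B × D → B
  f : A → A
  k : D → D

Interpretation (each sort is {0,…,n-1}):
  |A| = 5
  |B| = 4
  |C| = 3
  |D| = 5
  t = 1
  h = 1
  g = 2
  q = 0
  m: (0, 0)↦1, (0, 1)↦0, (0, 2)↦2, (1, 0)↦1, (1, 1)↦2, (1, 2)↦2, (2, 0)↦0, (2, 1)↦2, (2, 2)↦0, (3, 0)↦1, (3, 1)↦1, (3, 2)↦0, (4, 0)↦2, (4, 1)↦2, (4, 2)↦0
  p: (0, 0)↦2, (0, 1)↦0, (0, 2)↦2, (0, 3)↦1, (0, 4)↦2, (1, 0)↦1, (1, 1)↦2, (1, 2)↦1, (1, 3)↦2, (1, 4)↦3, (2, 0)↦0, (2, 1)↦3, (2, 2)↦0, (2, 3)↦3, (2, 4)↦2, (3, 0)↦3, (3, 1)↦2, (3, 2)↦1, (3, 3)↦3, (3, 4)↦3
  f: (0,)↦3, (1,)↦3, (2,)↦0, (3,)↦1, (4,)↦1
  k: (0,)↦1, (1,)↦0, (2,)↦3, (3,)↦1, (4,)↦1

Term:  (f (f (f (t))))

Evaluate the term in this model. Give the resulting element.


value = 3

  t = 1
  (f (t)) = f(1,) = 3
  (f (f (t))) = f(3,) = 1
  (f (f (f (t)))) = f(1,) = 3


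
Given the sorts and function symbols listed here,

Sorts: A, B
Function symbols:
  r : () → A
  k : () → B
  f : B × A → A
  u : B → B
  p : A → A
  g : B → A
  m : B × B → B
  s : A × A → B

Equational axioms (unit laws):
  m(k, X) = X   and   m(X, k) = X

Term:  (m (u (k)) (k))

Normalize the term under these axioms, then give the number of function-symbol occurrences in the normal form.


1. (m (u (k)) (k))  →  (u (k))
normal form: (u (k))

size = 2


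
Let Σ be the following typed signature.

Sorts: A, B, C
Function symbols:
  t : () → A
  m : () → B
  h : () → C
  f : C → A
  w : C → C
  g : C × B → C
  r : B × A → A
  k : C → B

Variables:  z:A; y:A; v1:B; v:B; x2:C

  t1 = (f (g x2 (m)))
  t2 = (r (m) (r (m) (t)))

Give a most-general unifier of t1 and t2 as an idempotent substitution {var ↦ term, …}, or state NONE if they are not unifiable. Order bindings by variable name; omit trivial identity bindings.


head clash or occurs-check failure — not unifiable

NONE (not unifiable)


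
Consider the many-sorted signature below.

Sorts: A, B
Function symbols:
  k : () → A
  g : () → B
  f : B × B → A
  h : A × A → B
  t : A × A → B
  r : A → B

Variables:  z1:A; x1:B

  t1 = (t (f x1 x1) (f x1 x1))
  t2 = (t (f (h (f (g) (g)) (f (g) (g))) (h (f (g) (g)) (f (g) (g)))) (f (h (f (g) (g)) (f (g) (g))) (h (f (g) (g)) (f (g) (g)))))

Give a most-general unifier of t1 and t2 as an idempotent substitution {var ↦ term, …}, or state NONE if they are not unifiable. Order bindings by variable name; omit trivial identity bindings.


{x1 ↦ (h (f (g) (g)) (f (g) (g)))}


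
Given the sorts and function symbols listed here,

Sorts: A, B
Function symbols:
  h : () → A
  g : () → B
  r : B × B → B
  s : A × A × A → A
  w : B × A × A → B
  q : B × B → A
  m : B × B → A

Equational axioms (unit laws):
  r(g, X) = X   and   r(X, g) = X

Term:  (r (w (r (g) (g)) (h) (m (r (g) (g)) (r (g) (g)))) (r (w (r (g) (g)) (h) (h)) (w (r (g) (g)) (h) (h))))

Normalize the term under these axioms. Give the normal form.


normal form = (r (w (g) (h) (m (g) (g))) (r (w (g) (h) (h)) (w (g) (h) (h))))

1. (r (w (r (g) (g)) (h) (m (r (g) (g)) (r (g) (g)))) (r (w (r (g) (g)) (h) (h)) (w (r (g) (g)) (h) (h))))  →  (r (w (g) (h) (m (r (g) (g)) (r (g) (g)))) (r (w (r (g) (g)) (h) (h)) (w (r (g) (g)) (h) (h))))
2. (r (w (g) (h) (m (r (g) (g)) (r (g) (g)))) (r (w (r (g) (g)) (h) (h)) (w (r (g) (g)) (h) (h))))  →  (r (w (g) (h) (m (g) (r (g) (g)))) (r (w (r (g) (g)) (h) (h)) (w (r (g) (g)) (h) (h))))
3. (r (w (g) (h) (m (g) (r (g) (g)))) (r (w (r (g) (g)) (h) (h)) (w (r (g) (g)) (h) (h))))  →  (r (w (g) (h) (m (g) (g))) (r (w (r (g) (g)) (h) (h)) (w (r (g) (g)) (h) (h))))
4. (r (w (g) (h) (m (g) (g))) (r (w (r (g) (g)) (h) (h)) (w (r (g) (g)) (h) (h))))  →  (r (w (g) (h) (m (g) (g))) (r (w (g) (h) (h)) (w (r (g) (g)) (h) (h))))
5. (r (w (g) (h) (m (g) (g))) (r (w (g) (h) (h)) (w (r (g) (g)) (h) (h))))  →  (r (w (g) (h) (m (g) (g))) (r (w (g) (h) (h)) (w (g) (h) (h))))


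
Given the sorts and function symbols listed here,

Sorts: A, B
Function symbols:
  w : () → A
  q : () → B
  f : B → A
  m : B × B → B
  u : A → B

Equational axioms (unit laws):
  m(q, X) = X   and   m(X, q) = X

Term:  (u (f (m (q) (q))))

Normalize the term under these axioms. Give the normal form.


1. (u (f (m (q) (q))))  →  (u (f (q)))

normal form = (u (f (q)))


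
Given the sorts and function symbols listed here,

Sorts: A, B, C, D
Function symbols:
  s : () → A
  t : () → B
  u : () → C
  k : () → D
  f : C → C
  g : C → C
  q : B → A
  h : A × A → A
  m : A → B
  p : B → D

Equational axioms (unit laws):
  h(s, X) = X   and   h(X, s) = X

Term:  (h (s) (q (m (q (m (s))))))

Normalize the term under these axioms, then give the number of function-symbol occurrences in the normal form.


size = 5

1. (h (s) (q (m (q (m (s))))))  →  (q (m (q (m (s)))))
normal form: (q (m (q (m (s)))))


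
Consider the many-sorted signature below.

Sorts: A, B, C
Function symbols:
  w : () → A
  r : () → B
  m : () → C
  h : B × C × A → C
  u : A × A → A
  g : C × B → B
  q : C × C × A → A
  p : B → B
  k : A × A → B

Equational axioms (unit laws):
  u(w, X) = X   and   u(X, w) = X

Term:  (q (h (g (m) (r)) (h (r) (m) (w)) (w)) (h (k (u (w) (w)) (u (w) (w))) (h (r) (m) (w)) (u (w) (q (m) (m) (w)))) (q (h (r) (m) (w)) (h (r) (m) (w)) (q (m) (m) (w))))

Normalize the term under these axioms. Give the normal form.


1. (q (h (g (m) (r)) (h (r) (m) (w)) (w)) (h (k (u (w) (w)) (u (w) (w))) (h (r) (m) (w)) (u (w) (q (m) (m) (w)))) (q (h (r) (m) (w)) (h (r) (m) (w)) (q (m) (m) (w))))  →  (q (h (g (m) (r)) (h (r) (m) (w)) (w)) (h (k (w) (u (w) (w))) (h (r) (m) (w)) (u (w) (q (m) (m) (w)))) (q (h (r) (m) (w)) (h (r) (m) (w)) (q (m) (m) (w))))
2. (q (h (g (m) (r)) (h (r) (m) (w)) (w)) (h (k (w) (u (w) (w))) (h (r) (m) (w)) (u (w) (q (m) (m) (w)))) (q (h (r) (m) (w)) (h (r) (m) (w)) (q (m) (m) (w))))  →  (q (h (g (m) (r)) (h (r) (m) (w)) (w)) (h (k (w) (w)) (h (r) (m) (w)) (u (w) (q (m) (m) (w)))) (q (h (r) (m) (w)) (h (r) (m) (w)) (q (m) (m) (w))))
3. (q (h (g (m) (r)) (h (r) (m) (w)) (w)) (h (k (w) (w)) (h (r) (m) (w)) (u (w) (q (m) (m) (w)))) (q (h (r) (m) (w)) (h (r) (m) (w)) (q (m) (m) (w))))  →  (q (h (g (m) (r)) (h (r) (m) (w)) (w)) (h (k (w) (w)) (h (r) (m) (w)) (q (m) (m) (w))) (q (h (r) (m) (w)) (h (r) (m) (w)) (q (m) (m) (w))))

normal form = (q (h (g (m) (r)) (h (r) (m) (w)) (w)) (h (k (w) (w)) (h (r) (m) (w)) (q (m) (m) (w))) (q (h (r) (m) (w)) (h (r) (m) (w)) (q (m) (m) (w))))


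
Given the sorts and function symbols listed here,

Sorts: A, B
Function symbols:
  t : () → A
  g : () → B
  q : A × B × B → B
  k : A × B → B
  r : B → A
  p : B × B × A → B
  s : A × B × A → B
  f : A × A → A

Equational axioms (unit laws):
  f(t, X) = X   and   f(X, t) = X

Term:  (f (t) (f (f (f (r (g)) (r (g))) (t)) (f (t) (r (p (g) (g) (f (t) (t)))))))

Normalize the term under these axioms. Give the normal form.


normal form = (f (f (r (g)) (r (g))) (r (p (g) (g) (t))))

1. (f (t) (f (f (f (r (g)) (r (g))) (t)) (f (t) (r (p (g) (g) (f (t) (t)))))))  →  (f (f (f (r (g)) (r (g))) (t)) (f (t) (r (p (g) (g) (f (t) (t))))))
2. (f (f (f (r (g)) (r (g))) (t)) (f (t) (r (p (g) (g) (f (t) (t))))))  →  (f (f (r (g)) (r (g))) (f (t) (r (p (g) (g) (f (t) (t))))))
3. (f (f (r (g)) (r (g))) (f (t) (r (p (g) (g) (f (t) (t))))))  →  (f (f (r (g)) (r (g))) (r (p (g) (g) (f (t) (t)))))
4. (f (f (r (g)) (r (g))) (r (p (g) (g) (f (t) (t)))))  →  (f (f (r (g)) (r (g))) (r (p (g) (g) (t))))


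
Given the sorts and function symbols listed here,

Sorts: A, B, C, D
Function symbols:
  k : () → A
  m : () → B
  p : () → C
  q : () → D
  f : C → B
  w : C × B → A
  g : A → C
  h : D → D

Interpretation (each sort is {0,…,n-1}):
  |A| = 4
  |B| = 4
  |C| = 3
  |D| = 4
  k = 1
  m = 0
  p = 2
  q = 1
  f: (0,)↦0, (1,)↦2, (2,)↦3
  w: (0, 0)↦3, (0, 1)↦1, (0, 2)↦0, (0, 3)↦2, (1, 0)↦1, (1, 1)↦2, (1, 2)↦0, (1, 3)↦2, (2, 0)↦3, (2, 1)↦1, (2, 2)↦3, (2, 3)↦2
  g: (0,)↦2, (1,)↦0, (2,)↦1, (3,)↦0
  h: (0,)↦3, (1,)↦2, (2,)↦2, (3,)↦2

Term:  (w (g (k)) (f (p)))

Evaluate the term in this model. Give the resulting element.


value = 2

  k = 1
  (g (k)) = g(1,) = 0
  p = 2
  (f (p)) = f(2,) = 3
  (w (g (k)) (f (p))) = w(0, 3) = 2


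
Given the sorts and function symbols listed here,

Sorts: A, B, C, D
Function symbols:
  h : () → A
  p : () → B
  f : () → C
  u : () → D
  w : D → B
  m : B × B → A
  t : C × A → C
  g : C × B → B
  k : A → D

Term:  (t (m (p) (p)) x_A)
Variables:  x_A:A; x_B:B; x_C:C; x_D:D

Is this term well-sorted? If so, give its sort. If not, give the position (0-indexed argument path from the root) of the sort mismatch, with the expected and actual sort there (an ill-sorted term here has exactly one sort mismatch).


ill-sorted at position [0]: expected C, got A

    (p) : B
    (p) : B
  (m (p) (p)) : A
  x_A : A
(t (m (p) (p)) x_A) : ✗ arg 0 at [0] has sort A, expected C


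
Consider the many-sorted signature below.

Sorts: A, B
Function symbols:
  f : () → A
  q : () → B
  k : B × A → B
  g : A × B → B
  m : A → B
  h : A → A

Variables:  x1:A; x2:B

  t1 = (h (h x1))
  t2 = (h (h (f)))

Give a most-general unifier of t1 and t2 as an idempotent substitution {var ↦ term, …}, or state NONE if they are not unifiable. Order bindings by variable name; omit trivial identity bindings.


{x1 ↦ (f)}


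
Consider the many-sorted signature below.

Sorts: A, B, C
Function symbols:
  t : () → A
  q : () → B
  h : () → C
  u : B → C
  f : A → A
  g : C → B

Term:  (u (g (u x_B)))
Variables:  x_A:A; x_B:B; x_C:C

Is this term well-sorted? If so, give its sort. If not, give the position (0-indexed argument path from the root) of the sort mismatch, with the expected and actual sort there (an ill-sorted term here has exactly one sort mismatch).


      x_B : B
    (u x_B) : C
  (g (u x_B)) : B
(u (g (u x_B))) : C

well-sorted; sort = C


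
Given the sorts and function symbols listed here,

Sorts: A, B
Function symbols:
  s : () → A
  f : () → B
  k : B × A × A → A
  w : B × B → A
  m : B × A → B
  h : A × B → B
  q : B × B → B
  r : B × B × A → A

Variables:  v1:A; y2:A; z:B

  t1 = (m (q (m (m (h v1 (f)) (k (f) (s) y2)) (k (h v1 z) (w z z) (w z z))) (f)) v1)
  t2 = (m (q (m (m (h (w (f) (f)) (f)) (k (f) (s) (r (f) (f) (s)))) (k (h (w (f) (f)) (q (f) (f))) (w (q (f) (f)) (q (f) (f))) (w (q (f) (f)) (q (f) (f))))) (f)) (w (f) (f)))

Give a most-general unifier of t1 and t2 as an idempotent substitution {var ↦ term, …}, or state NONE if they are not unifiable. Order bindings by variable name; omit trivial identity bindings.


{v1 ↦ (w (f) (f)), y2 ↦ (r (f) (f) (s)), z ↦ (q (f) (f))}


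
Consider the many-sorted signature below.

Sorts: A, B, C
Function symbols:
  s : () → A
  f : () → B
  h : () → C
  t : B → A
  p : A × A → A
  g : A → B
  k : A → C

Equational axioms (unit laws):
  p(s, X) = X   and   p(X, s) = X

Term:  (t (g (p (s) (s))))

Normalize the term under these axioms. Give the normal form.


1. (t (g (p (s) (s))))  →  (t (g (s)))

normal form = (t (g (s)))


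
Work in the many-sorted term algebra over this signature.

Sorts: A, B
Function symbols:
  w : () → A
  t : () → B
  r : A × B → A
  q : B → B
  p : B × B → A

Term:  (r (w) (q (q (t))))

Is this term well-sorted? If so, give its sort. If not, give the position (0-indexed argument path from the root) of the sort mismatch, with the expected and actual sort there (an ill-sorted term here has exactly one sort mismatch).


  (w) : A
      (t) : B
    (q (t)) : B
  (q (q (t))) : B
(r (w) (q (q (t)))) : A

well-sorted; sort = A


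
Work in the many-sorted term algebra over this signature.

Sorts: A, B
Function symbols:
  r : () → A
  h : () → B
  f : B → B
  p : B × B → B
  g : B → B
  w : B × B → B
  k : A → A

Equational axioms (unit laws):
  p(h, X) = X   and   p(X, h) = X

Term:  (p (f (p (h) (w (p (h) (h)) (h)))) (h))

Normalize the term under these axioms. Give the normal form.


normal form = (f (w (h) (h)))

1. (p (f (p (h) (w (p (h) (h)) (h)))) (h))  →  (f (p (h) (w (p (h) (h)) (h))))
2. (f (p (h) (w (p (h) (h)) (h))))  →  (f (w (p (h) (h)) (h)))
3. (f (w (p (h) (h)) (h)))  →  (f (w (h) (h)))


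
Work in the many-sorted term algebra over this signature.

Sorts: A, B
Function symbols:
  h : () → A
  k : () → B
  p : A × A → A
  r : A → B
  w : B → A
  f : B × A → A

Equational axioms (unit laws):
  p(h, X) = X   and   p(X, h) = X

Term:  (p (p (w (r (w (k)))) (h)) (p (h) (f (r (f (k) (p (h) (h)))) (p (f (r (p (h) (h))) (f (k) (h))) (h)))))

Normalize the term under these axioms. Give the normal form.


normal form = (p (w (r (w (k)))) (f (r (f (k) (h))) (f (r (h)) (f (k) (h)))))

1. (p (p (w (r (w (k)))) (h)) (p (h) (f (r (f (k) (p (h) (h)))) (p (f (r (p (h) (h))) (f (k) (h))) (h)))))  →  (p (w (r (w (k)))) (p (h) (f (r (f (k) (p (h) (h)))) (p (f (r (p (h) (h))) (f (k) (h))) (h)))))
2. (p (w (r (w (k)))) (p (h) (f (r (f (k) (p (h) (h)))) (p (f (r (p (h) (h))) (f (k) (h))) (h)))))  →  (p (w (r (w (k)))) (f (r (f (k) (p (h) (h)))) (p (f (r (p (h) (h))) (f (k) (h))) (h))))
3. (p (w (r (w (k)))) (f (r (f (k) (p (h) (h)))) (p (f (r (p (h) (h))) (f (k) (h))) (h))))  →  (p (w (r (w (k)))) (f (r (f (k) (h))) (p (f (r (p (h) (h))) (f (k) (h))) (h))))
4. (p (w (r (w (k)))) (f (r (f (k) (h))) (p (f (r (p (h) (h))) (f (k) (h))) (h))))  →  (p (w (r (w (k)))) (f (r (f (k) (h))) (f (r (p (h) (h))) (f (k) (h)))))
5. (p (w (r (w (k)))) (f (r (f (k) (h))) (f (r (p (h) (h))) (f (k) (h)))))  →  (p (w (r (w (k)))) (f (r (f (k) (h))) (f (r (h)) (f (k) (h)))))


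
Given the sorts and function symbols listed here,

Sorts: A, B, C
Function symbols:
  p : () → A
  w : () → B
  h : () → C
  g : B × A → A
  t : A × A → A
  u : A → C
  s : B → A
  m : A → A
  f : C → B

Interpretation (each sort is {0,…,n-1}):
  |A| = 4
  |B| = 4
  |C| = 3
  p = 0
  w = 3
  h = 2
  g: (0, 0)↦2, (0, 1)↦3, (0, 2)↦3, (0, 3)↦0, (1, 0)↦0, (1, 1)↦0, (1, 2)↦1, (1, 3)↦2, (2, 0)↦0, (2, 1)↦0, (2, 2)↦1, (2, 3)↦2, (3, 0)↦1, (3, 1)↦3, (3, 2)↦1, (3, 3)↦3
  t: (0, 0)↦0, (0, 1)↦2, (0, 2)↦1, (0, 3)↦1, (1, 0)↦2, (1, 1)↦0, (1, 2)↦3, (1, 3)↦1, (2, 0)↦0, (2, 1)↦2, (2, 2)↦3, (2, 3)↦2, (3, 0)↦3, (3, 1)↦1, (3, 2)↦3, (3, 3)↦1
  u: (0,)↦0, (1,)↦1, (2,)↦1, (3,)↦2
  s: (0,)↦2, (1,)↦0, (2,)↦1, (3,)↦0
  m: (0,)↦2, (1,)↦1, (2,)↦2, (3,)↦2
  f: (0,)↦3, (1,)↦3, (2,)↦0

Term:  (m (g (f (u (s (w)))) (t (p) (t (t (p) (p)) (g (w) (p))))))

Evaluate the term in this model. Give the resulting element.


value = 2

  w = 3
  (s (w)) = s(3,) = 0
  (u (s (w))) = u(0,) = 0
  (f (u (s (w)))) = f(0,) = 3
  p = 0
  p = 0
  p = 0
  (t (p) (p)) = t(0, 0) = 0
  w = 3
  p = 0
  (g (w) (p)) = g(3, 0) = 1
  (t (t (p) (p)) (g (w) (p))) = t(0, 1) = 2
  (t (p) (t (t (p) (p)) (g (w) (p)))) = t(0, 2) = 1
  (g (f (u (s (w)))) (t (p) (t (t (p) (p)) (g (w) (p))))) = g(3, 1) = 3
  (m (g (f (u (s (w)))) (t (p) (t (t (p) (p)) (g (w) (p)))))) = m(3,) = 2


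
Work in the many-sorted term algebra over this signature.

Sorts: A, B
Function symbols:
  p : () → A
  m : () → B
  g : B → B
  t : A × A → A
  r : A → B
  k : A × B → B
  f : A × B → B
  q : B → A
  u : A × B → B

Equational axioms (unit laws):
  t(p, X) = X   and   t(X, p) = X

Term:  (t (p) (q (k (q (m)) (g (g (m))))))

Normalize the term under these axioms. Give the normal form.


1. (t (p) (q (k (q (m)) (g (g (m))))))  →  (q (k (q (m)) (g (g (m)))))

normal form = (q (k (q (m)) (g (g (m)))))


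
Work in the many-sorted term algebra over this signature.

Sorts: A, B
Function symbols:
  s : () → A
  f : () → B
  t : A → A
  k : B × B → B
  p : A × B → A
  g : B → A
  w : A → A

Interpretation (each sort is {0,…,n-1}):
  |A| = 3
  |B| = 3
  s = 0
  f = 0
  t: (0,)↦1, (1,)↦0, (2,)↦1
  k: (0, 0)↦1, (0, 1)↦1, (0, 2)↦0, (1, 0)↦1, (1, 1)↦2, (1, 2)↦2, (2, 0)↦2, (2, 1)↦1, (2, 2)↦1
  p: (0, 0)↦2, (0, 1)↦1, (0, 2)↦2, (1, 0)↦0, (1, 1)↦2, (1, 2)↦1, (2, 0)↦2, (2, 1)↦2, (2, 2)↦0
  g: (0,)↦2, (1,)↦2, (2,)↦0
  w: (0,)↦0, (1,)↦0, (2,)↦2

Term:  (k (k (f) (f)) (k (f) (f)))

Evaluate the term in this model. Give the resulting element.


value = 2

  f = 0
  f = 0
  (k (f) (f)) = k(0, 0) = 1
  f = 0
  f = 0
  (k (f) (f)) = k(0, 0) = 1
  (k (k (f) (f)) (k (f) (f))) = k(1, 1) = 2


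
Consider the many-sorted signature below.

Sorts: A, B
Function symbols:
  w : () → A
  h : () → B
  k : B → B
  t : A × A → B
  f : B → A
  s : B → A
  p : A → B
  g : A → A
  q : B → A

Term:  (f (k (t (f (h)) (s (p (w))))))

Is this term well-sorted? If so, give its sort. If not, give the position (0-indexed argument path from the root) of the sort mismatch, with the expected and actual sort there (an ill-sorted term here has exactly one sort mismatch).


        (h) : B
      (f (h)) : A
          (w) : A
        (p (w)) : B
      (s (p (w))) : A
    (t (f (h)) (s (p (w)))) : B
  (k (t (f (h)) (s (p (w))))) : B
(f (k (t (f (h)) (s (p (w)))))) : A

well-sorted; sort = A


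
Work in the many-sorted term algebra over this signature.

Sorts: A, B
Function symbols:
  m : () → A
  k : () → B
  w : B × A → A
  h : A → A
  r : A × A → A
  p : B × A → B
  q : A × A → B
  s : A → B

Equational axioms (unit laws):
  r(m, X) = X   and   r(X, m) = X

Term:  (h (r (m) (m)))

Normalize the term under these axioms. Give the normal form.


normal form = (h (m))

1. (h (r (m) (m)))  →  (h (m))


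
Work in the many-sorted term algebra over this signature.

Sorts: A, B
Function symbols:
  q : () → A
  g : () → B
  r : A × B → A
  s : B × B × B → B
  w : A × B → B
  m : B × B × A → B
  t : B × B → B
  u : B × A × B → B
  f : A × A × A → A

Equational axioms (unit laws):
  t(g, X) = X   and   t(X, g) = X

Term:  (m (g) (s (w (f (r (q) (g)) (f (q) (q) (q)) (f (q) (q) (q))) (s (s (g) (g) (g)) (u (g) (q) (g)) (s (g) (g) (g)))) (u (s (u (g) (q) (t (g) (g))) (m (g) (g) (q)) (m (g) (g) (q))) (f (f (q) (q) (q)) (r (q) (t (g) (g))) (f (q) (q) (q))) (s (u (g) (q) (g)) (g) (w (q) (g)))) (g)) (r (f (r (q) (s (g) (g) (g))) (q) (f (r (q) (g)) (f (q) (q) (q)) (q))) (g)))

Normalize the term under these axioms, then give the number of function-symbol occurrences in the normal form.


1. (m (g) (s (w (f (r (q) (g)) (f (q) (q) (q)) (f (q) (q) (q))) (s (s (g) (g) (g)) (u (g) (q) (g)) (s (g) (g) (g)))) (u (s (u (g) (q) (t (g) (g))) (m (g) (g) (q)) (m (g) (g) (q))) (f (f (q) (q) (q)) (r (q) (t (g) (g))) (f (q) (q) (q))) (s (u (g) (q) (g)) (g) (w (q) (g)))) (g)) (r (f (r (q) (s (g) (g) (g))) (q) (f (r (q) (g)) (f (q) (q) (q)) (q))) (g)))  →  (m (g) (s (w (f (r (q) (g)) (f (q) (q) (q)) (f (q) (q) (q))) (s (s (g) (g) (g)) (u (g) (q) (g)) (s (g) (g) (g)))) (u (s (u (g) (q) (g)) (m (g) (g) (q)) (m (g) (g) (q))) (f (f (q) (q) (q)) (r (q) (t (g) (g))) (f (q) (q) (q))) (s (u (g) (q) (g)) (g) (w (q) (g)))) (g)) (r (f (r (q) (s (g) (g) (g))) (q) (f (r (q) (g)) (f (q) (q) (q)) (q))) (g)))
2. (m (g) (s (w (f (r (q) (g)) (f (q) (q) (q)) (f (q) (q) (q))) (s (s (g) (g) (g)) (u (g) (q) (g)) (s (g) (g) (g)))) (u (s (u (g) (q) (g)) (m (g) (g) (q)) (m (g) (g) (q))) (f (f (q) (q) (q)) (r (q) (t (g) (g))) (f (q) (q) (q))) (s (u (g) (q) (g)) (g) (w (q) (g)))) (g)) (r (f (r (q) (s (g) (g) (g))) (q) (f (r (q) (g)) (f (q) (q) (q)) (q))) (g)))  →  (m (g) (s (w (f (r (q) (g)) (f (q) (q) (q)) (f (q) (q) (q))) (s (s (g) (g) (g)) (u (g) (q) (g)) (s (g) (g) (g)))) (u (s (u (g) (q) (g)) (m (g) (g) (q)) (m (g) (g) (q))) (f (f (q) (q) (q)) (r (q) (g)) (f (q) (q) (q))) (s (u (g) (q) (g)) (g) (w (q) (g)))) (g)) (r (f (r (q) (s (g) (g) (g))) (q) (f (r (q) (g)) (f (q) (q) (q)) (q))) (g)))
normal form: (m (g) (s (w (f (r (q) (g)) (f (q) (q) (q)) (f (q) (q) (q))) (s (s (g) (g) (g)) (u (g) (q) (g)) (s (g) (g) (g)))) (u (s (u (g) (q) (g)) (m (g) (g) (q)) (m (g) (g) (q))) (f (f (q) (q) (q)) (r (q) (g)) (f (q) (q) (q))) (s (u (g) (q) (g)) (g) (w (q) (g)))) (g)) (r (f (r (q) (s (g) (g) (g))) (q) (f (r (q) (g)) (f (q) (q) (q)) (q))) (g)))

size = 84


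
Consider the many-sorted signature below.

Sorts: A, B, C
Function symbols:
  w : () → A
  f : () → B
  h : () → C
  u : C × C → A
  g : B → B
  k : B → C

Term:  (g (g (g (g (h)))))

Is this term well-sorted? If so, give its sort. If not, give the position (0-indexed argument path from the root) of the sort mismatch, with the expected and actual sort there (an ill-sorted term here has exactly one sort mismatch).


        (h) : C
      (g (h)) : ✗ arg 0 at [0, 0, 0, 0] has sort C, expected B

ill-sorted at position [0, 0, 0, 0]: expected B, got C


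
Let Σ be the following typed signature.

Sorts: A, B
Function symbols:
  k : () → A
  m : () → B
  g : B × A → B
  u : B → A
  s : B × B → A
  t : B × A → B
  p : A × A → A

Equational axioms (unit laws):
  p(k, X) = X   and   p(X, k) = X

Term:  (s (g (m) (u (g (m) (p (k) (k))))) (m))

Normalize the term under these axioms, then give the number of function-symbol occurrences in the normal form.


size = 8

1. (s (g (m) (u (g (m) (p (k) (k))))) (m))  →  (s (g (m) (u (g (m) (k)))) (m))
normal form: (s (g (m) (u (g (m) (k)))) (m))


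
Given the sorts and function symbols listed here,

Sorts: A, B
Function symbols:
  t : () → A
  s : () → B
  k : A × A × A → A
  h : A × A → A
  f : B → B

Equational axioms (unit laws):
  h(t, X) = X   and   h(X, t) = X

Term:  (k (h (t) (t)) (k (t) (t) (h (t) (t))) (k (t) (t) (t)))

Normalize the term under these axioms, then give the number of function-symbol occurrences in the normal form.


size = 10

1. (k (h (t) (t)) (k (t) (t) (h (t) (t))) (k (t) (t) (t)))  →  (k (t) (k (t) (t) (h (t) (t))) (k (t) (t) (t)))
2. (k (t) (k (t) (t) (h (t) (t))) (k (t) (t) (t)))  →  (k (t) (k (t) (t) (t)) (k (t) (t) (t)))
normal form: (k (t) (k (t) (t) (t)) (k (t) (t) (t)))


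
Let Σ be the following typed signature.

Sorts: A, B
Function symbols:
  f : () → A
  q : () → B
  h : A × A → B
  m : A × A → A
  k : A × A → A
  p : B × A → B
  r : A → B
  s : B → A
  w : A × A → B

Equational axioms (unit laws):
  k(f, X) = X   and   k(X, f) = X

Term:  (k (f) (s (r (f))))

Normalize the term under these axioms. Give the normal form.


normal form = (s (r (f)))

1. (k (f) (s (r (f))))  →  (s (r (f)))


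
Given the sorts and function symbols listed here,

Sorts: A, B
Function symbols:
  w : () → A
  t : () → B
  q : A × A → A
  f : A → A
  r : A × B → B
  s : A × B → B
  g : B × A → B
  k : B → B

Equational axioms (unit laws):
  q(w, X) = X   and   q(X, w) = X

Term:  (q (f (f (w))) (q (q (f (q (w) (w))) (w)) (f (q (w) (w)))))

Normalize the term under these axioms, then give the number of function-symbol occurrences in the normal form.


size = 9

1. (q (f (f (w))) (q (q (f (q (w) (w))) (w)) (f (q (w) (w)))))  →  (q (f (f (w))) (q (f (q (w) (w))) (f (q (w) (w)))))
2. (q (f (f (w))) (q (f (q (w) (w))) (f (q (w) (w)))))  →  (q (f (f (w))) (q (f (w)) (f (q (w) (w)))))
3. (q (f (f (w))) (q (f (w)) (f (q (w) (w)))))  →  (q (f (f (w))) (q (f (w)) (f (w))))
normal form: (q (f (f (w))) (q (f (w)) (f (w))))


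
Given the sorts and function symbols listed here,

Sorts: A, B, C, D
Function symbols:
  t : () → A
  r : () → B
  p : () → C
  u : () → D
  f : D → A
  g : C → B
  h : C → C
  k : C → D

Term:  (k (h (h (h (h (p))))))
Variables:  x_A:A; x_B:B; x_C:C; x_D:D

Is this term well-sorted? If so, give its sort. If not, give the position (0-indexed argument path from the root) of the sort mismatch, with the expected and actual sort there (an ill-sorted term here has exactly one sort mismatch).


          (p) : C
        (h (p)) : C
      (h (h (p))) : C
    (h (h (h (p)))) : C
  (h (h (h (h (p))))) : C
(k (h (h (h (h (p)))))) : D

well-sorted; sort = D


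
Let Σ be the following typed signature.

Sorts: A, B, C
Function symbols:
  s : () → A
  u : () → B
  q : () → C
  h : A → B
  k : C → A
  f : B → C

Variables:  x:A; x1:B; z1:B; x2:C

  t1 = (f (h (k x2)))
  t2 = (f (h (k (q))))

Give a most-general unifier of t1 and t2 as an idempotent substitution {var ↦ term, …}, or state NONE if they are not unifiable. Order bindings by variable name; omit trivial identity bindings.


{x2 ↦ (q)}


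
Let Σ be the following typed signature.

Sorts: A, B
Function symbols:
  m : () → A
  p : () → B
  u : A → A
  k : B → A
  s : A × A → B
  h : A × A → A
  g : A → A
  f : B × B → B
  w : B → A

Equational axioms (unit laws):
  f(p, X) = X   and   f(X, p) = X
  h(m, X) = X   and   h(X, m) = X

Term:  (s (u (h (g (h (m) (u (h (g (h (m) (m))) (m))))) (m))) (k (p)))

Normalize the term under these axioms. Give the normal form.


1. (s (u (h (g (h (m) (u (h (g (h (m) (m))) (m))))) (m))) (k (p)))  →  (s (u (g (h (m) (u (h (g (h (m) (m))) (m)))))) (k (p)))
2. (s (u (g (h (m) (u (h (g (h (m) (m))) (m)))))) (k (p)))  →  (s (u (g (u (h (g (h (m) (m))) (m))))) (k (p)))
3. (s (u (g (u (h (g (h (m) (m))) (m))))) (k (p)))  →  (s (u (g (u (g (h (m) (m)))))) (k (p)))
4. (s (u (g (u (g (h (m) (m)))))) (k (p)))  →  (s (u (g (u (g (m))))) (k (p)))

normal form = (s (u (g (u (g (m))))) (k (p)))


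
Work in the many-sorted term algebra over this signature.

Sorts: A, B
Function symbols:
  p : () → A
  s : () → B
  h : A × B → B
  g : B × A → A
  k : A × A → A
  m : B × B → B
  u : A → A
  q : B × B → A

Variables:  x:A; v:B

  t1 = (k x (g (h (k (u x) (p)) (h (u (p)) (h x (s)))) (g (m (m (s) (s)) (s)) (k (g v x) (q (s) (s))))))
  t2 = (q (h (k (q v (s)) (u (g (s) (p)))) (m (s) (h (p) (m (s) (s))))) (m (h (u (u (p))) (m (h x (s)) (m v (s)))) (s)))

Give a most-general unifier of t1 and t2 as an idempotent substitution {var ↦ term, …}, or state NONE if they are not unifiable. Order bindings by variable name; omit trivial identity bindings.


NONE (not unifiable)

head clash or occurs-check failure — not unifiable


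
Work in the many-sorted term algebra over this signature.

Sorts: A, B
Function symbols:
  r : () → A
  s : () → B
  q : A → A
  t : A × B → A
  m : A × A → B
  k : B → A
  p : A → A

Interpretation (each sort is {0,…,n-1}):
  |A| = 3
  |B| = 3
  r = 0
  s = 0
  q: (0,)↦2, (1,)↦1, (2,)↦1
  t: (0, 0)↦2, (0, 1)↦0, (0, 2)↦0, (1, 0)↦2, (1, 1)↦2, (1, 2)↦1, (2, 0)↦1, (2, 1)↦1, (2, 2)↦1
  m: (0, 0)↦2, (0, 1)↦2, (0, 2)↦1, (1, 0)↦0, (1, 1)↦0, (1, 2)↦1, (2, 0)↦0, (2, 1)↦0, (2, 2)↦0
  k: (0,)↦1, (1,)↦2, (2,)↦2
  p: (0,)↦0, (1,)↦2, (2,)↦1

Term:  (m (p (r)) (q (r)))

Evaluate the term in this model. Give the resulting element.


value = 1

  r = 0
  (p (r)) = p(0,) = 0
  r = 0
  (q (r)) = q(0,) = 2
  (m (p (r)) (q (r))) = m(0, 2) = 1
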